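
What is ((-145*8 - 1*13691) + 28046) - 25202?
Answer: -12007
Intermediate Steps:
((-145*8 - 1*13691) + 28046) - 25202 = ((-1160 - 13691) + 28046) - 25202 = (-14851 + 28046) - 25202 = 13195 - 25202 = -12007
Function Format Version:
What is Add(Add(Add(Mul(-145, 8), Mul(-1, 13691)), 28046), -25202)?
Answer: -12007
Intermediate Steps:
Add(Add(Add(Mul(-145, 8), Mul(-1, 13691)), 28046), -25202) = Add(Add(Add(-1160, -13691), 28046), -25202) = Add(Add(-14851, 28046), -25202) = Add(13195, -25202) = -12007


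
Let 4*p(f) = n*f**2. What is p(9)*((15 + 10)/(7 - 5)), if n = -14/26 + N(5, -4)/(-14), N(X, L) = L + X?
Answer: -224775/1456 ≈ -154.38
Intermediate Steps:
n = -111/182 (n = -14/26 + (-4 + 5)/(-14) = -14*1/26 + 1*(-1/14) = -7/13 - 1/14 = -111/182 ≈ -0.60989)
p(f) = -111*f**2/728 (p(f) = (-111*f**2/182)/4 = -111*f**2/728)
p(9)*((15 + 10)/(7 - 5)) = (-111/728*9**2)*((15 + 10)/(7 - 5)) = (-111/728*81)*(25/2) = -224775/(728*2) = -8991/728*25/2 = -224775/1456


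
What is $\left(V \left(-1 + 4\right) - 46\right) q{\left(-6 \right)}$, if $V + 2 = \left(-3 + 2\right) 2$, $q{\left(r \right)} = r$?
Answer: $348$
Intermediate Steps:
$V = -4$ ($V = -2 + \left(-3 + 2\right) 2 = -2 - 2 = -4$)
$\left(V \left(-1 + 4\right) - 46\right) q{\left(-6 \right)} = \left(- 4 \left(-1 + 4\right) - 46\right) \left(-6\right) = \left(\left(-4\right) 3 - 46\right) \left(-6\right) = \left(-12 - 46\right) \left(-6\right) = \left(-58\right) \left(-6\right) = 348$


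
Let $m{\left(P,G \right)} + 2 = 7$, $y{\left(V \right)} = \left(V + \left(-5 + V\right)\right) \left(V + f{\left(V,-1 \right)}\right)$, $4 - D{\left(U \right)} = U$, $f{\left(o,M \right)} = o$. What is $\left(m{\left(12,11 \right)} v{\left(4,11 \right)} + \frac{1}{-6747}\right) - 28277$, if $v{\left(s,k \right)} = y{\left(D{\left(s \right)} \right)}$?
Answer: $- \frac{190784920}{6747} \approx -28277.0$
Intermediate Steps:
$D{\left(U \right)} = 4 - U$
$y{\left(V \right)} = 2 V \left(-5 + 2 V\right)$ ($y{\left(V \right)} = \left(V + \left(-5 + V\right)\right) \left(V + V\right) = \left(-5 + 2 V\right) 2 V = 2 V \left(-5 + 2 V\right)$)
$v{\left(s,k \right)} = 2 \left(3 - 2 s\right) \left(4 - s\right)$ ($v{\left(s,k \right)} = 2 \left(4 - s\right) \left(-5 + 2 \left(4 - s\right)\right) = 2 \left(4 - s\right) \left(-5 - \left(-8 + 2 s\right)\right) = 2 \left(4 - s\right) \left(3 - 2 s\right) = 2 \left(3 - 2 s\right) \left(4 - s\right)$)
$m{\left(P,G \right)} = 5$ ($m{\left(P,G \right)} = -2 + 7 = 5$)
$\left(m{\left(12,11 \right)} v{\left(4,11 \right)} + \frac{1}{-6747}\right) - 28277 = \left(5 \left(24 - 88 + 4 \cdot 4^{2}\right) + \frac{1}{-6747}\right) - 28277 = \left(5 \left(24 - 88 + 4 \cdot 16\right) - \frac{1}{6747}\right) - 28277 = \left(5 \left(24 - 88 + 64\right) - \frac{1}{6747}\right) - 28277 = \left(5 \cdot 0 - \frac{1}{6747}\right) - 28277 = \left(0 - \frac{1}{6747}\right) - 28277 = - \frac{1}{6747} - 28277 = - \frac{190784920}{6747}$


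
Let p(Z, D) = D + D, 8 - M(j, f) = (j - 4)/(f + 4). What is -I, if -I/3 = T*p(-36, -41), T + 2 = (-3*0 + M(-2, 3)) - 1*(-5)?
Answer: -20418/7 ≈ -2916.9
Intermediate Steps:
M(j, f) = 8 - (-4 + j)/(4 + f) (M(j, f) = 8 - (j - 4)/(f + 4) = 8 - (-4 + j)/(4 + f))
p(Z, D) = 2*D
T = 83/7 (T = -2 + ((-3*0 + (36 - 1*(-2) + 8*3)/(4 + 3)) - 1*(-5)) = -2 + ((0 + (36 + 2 + 24)/7) + 5) = -2 + ((0 + (1/7)*62) + 5) = -2 + ((0 + 62/7) + 5) = -2 + (62/7 + 5) = -2 + 97/7 = 83/7 ≈ 11.857)
I = 20418/7 (I = -249*2*(-41)/7 = -249*(-82)/7 = -3*(-6806/7) = 20418/7 ≈ 2916.9)
-I = -1*20418/7 = -20418/7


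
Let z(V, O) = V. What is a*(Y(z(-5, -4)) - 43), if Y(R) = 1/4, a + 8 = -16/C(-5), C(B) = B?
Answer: 1026/5 ≈ 205.20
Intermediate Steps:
a = -24/5 (a = -8 - 16/(-5) = -8 - 16*(-1/5) = -8 + 16/5 = -24/5 ≈ -4.8000)
Y(R) = 1/4
a*(Y(z(-5, -4)) - 43) = -24*(1/4 - 43)/5 = -24/5*(-171/4) = 1026/5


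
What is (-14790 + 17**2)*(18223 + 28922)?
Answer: -683649645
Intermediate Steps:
(-14790 + 17**2)*(18223 + 28922) = (-14790 + 289)*47145 = -14501*47145 = -683649645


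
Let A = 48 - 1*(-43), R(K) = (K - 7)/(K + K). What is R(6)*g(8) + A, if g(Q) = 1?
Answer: 1091/12 ≈ 90.917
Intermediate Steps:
R(K) = (-7 + K)/(2*K) (R(K) = (-7 + K)/((2*K)) = (-7 + K)*(1/(2*K)) = (-7 + K)/(2*K))
A = 91 (A = 48 + 43 = 91)
R(6)*g(8) + A = ((½)*(-7 + 6)/6)*1 + 91 = ((½)*(⅙)*(-1))*1 + 91 = -1/12*1 + 91 = -1/12 + 91 = 1091/12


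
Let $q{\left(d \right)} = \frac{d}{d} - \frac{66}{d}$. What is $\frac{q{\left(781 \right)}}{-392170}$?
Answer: $- \frac{13}{5568814} \approx -2.3344 \cdot 10^{-6}$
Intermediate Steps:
$q{\left(d \right)} = 1 - \frac{66}{d}$
$\frac{q{\left(781 \right)}}{-392170} = \frac{\frac{1}{781} \left(-66 + 781\right)}{-392170} = \frac{1}{781} \cdot 715 \left(- \frac{1}{392170}\right) = \frac{65}{71} \left(- \frac{1}{392170}\right) = - \frac{13}{5568814}$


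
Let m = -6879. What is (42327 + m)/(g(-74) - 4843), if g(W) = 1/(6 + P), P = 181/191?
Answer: -23519748/3213235 ≈ -7.3196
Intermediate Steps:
P = 181/191 (P = 181*(1/191) = 181/191 ≈ 0.94764)
g(W) = 191/1327 (g(W) = 1/(6 + 181/191) = 1/(1327/191) = 191/1327)
(42327 + m)/(g(-74) - 4843) = (42327 - 6879)/(191/1327 - 4843) = 35448/(-6426470/1327) = 35448*(-1327/6426470) = -23519748/3213235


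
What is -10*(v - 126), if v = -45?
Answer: 1710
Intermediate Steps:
-10*(v - 126) = -10*(-45 - 126) = -10*(-171) = 1710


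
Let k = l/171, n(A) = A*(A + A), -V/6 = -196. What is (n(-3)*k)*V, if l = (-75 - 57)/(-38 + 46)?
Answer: -38808/19 ≈ -2042.5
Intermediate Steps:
V = 1176 (V = -6*(-196) = 1176)
n(A) = 2*A**2 (n(A) = A*(2*A) = 2*A**2)
l = -33/2 (l = -132/8 = -132*1/8 = -33/2 ≈ -16.500)
k = -11/114 (k = -33/2/171 = -33/2*1/171 = -11/114 ≈ -0.096491)
(n(-3)*k)*V = ((2*(-3)**2)*(-11/114))*1176 = ((2*9)*(-11/114))*1176 = (18*(-11/114))*1176 = -33/19*1176 = -38808/19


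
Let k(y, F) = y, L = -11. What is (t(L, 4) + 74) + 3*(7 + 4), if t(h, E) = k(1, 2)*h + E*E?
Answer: 112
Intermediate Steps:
t(h, E) = h + E² (t(h, E) = 1*h + E*E = h + E²)
(t(L, 4) + 74) + 3*(7 + 4) = ((-11 + 4²) + 74) + 3*(7 + 4) = ((-11 + 16) + 74) + 3*11 = (5 + 74) + 33 = 79 + 33 = 112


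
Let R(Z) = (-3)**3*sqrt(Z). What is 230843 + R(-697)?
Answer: 230843 - 27*I*sqrt(697) ≈ 2.3084e+5 - 712.82*I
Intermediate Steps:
R(Z) = -27*sqrt(Z)
230843 + R(-697) = 230843 - 27*I*sqrt(697)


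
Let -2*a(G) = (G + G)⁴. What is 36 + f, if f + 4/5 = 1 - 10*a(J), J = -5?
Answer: 250181/5 ≈ 50036.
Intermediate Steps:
a(G) = -8*G⁴ (a(G) = -(G + G)⁴/2 = -16*G⁴/2 = -8*G⁴)
f = 250001/5 (f = -⅘ + (1 - (-80)*(-5)⁴) = -⅘ + (1 - (-80)*625) = -⅘ + (1 - 10*(-5000)) = -⅘ + (1 + 50000) = -⅘ + 50001 = 250001/5 ≈ 50000.)
36 + f = 36 + 250001/5 = 250181/5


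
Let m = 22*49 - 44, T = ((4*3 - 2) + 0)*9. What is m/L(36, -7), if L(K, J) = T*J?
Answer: -517/315 ≈ -1.6413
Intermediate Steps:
T = 90 (T = ((12 - 2) + 0)*9 = (10 + 0)*9 = 10*9 = 90)
L(K, J) = 90*J
m = 1034 (m = 1078 - 44 = 1034)
m/L(36, -7) = 1034/((90*(-7))) = 1034/(-630) = 1034*(-1/630) = -517/315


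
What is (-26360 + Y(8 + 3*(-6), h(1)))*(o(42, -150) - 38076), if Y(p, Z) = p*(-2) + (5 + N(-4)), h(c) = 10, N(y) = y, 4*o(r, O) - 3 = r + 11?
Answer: 1002515018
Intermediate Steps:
o(r, O) = 7/2 + r/4 (o(r, O) = ¾ + (r + 11)/4 = ¾ + (11 + r)/4 = ¾ + (11/4 + r/4) = 7/2 + r/4)
Y(p, Z) = 1 - 2*p (Y(p, Z) = p*(-2) + (5 - 4) = -2*p + 1 = 1 - 2*p)
(-26360 + Y(8 + 3*(-6), h(1)))*(o(42, -150) - 38076) = (-26360 + (1 - 2*(8 + 3*(-6))))*((7/2 + (¼)*42) - 38076) = (-26360 + (1 - 2*(8 - 18)))*((7/2 + 21/2) - 38076) = (-26360 + (1 - 2*(-10)))*(14 - 38076) = (-26360 + (1 + 20))*(-38062) = (-26360 + 21)*(-38062) = -26339*(-38062) = 1002515018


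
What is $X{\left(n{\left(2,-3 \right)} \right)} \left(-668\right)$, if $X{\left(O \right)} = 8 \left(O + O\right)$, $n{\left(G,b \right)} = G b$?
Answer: $64128$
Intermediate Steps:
$X{\left(O \right)} = 16 O$ ($X{\left(O \right)} = 8 \cdot 2 O = 16 O$)
$X{\left(n{\left(2,-3 \right)} \right)} \left(-668\right) = 16 \cdot 2 \left(-3\right) \left(-668\right) = 16 \left(-6\right) \left(-668\right) = \left(-96\right) \left(-668\right) = 64128$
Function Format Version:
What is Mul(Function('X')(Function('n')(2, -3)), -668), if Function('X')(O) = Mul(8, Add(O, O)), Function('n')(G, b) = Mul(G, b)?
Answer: 64128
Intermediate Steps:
Function('X')(O) = Mul(16, O) (Function('X')(O) = Mul(8, Mul(2, O)) = Mul(16, O))
Mul(Function('X')(Function('n')(2, -3)), -668) = Mul(Mul(16, Mul(2, -3)), -668) = Mul(Mul(16, -6), -668) = Mul(-96, -668) = 64128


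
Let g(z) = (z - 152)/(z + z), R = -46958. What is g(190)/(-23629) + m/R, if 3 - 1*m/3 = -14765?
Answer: -5234319559/5547852910 ≈ -0.94349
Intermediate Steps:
m = 44304 (m = 9 - 3*(-14765) = 9 + 44295 = 44304)
g(z) = (-152 + z)/(2*z) (g(z) = (-152 + z)/((2*z)) = (-152 + z)*(1/(2*z)) = (-152 + z)/(2*z))
g(190)/(-23629) + m/R = ((½)*(-152 + 190)/190)/(-23629) + 44304/(-46958) = ((½)*(1/190)*38)*(-1/23629) + 44304*(-1/46958) = (⅒)*(-1/23629) - 22152/23479 = -1/236290 - 22152/23479 = -5234319559/5547852910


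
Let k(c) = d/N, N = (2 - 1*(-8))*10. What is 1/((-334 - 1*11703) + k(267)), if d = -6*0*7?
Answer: -1/12037 ≈ -8.3077e-5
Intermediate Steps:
d = 0 (d = 0*7 = 0)
N = 100 (N = (2 + 8)*10 = 10*10 = 100)
k(c) = 0 (k(c) = 0/100 = 0*(1/100) = 0)
1/((-334 - 1*11703) + k(267)) = 1/((-334 - 1*11703) + 0) = 1/((-334 - 11703) + 0) = 1/(-12037 + 0) = 1/(-12037) = -1/12037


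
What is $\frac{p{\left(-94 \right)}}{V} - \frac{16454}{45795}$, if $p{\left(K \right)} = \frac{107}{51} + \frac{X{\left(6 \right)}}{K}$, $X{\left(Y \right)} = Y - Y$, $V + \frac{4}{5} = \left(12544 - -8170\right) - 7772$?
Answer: $- \frac{18091266133}{50374591590} \approx -0.35913$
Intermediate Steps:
$V = \frac{64706}{5}$ ($V = - \frac{4}{5} + \left(\left(12544 - -8170\right) - 7772\right) = - \frac{4}{5} + \left(\left(12544 + 8170\right) - 7772\right) = - \frac{4}{5} + \left(20714 - 7772\right) = - \frac{4}{5} + 12942 = \frac{64706}{5} \approx 12941.0$)
$X{\left(Y \right)} = 0$
$p{\left(K \right)} = \frac{107}{51}$ ($p{\left(K \right)} = \frac{107}{51} + \frac{0}{K} = 107 \cdot \frac{1}{51} + 0 = \frac{107}{51} + 0 = \frac{107}{51}$)
$\frac{p{\left(-94 \right)}}{V} - \frac{16454}{45795} = \frac{107}{51 \cdot \frac{64706}{5}} - \frac{16454}{45795} = \frac{107}{51} \cdot \frac{5}{64706} - \frac{16454}{45795} = \frac{535}{3300006} - \frac{16454}{45795} = - \frac{18091266133}{50374591590}$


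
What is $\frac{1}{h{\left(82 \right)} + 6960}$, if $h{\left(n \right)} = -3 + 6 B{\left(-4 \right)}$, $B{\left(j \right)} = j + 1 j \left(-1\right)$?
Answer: $\frac{1}{6957} \approx 0.00014374$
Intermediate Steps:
$B{\left(j \right)} = 0$ ($B{\left(j \right)} = j + j \left(-1\right) = j - j = 0$)
$h{\left(n \right)} = -3$ ($h{\left(n \right)} = -3 + 6 \cdot 0 = -3 + 0 = -3$)
$\frac{1}{h{\left(82 \right)} + 6960} = \frac{1}{-3 + 6960} = \frac{1}{6957}$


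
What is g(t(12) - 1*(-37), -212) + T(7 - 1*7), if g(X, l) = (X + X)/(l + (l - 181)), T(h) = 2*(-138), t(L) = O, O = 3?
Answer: -33412/121 ≈ -276.13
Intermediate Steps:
t(L) = 3
T(h) = -276
g(X, l) = 2*X/(-181 + 2*l) (g(X, l) = (2*X)/(l + (-181 + l)) = (2*X)/(-181 + 2*l) = 2*X/(-181 + 2*l))
g(t(12) - 1*(-37), -212) + T(7 - 1*7) = 2*(3 - 1*(-37))/(-181 + 2*(-212)) - 276 = 2*(3 + 37)/(-181 - 424) - 276 = 2*40/(-605) - 276 = 2*40*(-1/605) - 276 = -16/121 - 276 = -33412/121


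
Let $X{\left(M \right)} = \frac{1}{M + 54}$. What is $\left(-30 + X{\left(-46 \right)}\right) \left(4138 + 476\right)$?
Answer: $- \frac{551373}{4} \approx -1.3784 \cdot 10^{5}$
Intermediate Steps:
$X{\left(M \right)} = \frac{1}{54 + M}$
$\left(-30 + X{\left(-46 \right)}\right) \left(4138 + 476\right) = \left(-30 + \frac{1}{54 - 46}\right) \left(4138 + 476\right) = \left(-30 + \frac{1}{8}\right) 4614 = \left(- \frac{239}{8}\right) 4614 = - \frac{551373}{4}$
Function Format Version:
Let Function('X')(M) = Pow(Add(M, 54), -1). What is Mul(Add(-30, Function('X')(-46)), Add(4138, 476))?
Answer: Rational(-551373, 4) ≈ -1.3784e+5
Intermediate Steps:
Function('X')(M) = Pow(Add(54, M), -1)
Mul(Add(-30, Function('X')(-46)), Add(4138, 476)) = Mul(Add(-30, Pow(Add(54, -46), -1)), Add(4138, 476)) = Mul(Add(-30, Pow(8, -1)), 4614) = Mul(Add(-30, Rational(1, 8)), 4614) = Mul(Rational(-239, 8), 4614) = Rational(-551373, 4)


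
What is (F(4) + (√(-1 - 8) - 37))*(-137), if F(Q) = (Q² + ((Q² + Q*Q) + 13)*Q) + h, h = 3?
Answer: -22194 - 411*I ≈ -22194.0 - 411.0*I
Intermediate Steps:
F(Q) = 3 + Q² + Q*(13 + 2*Q²) (F(Q) = (Q² + ((Q² + Q*Q) + 13)*Q) + 3 = (Q² + ((Q² + Q²) + 13)*Q) + 3 = (Q² + (2*Q² + 13)*Q) + 3 = (Q² + (13 + 2*Q²)*Q) + 3 = (Q² + Q*(13 + 2*Q²)) + 3 = 3 + Q² + Q*(13 + 2*Q²))
(F(4) + (√(-1 - 8) - 37))*(-137) = ((3 + 4² + 2*4³ + 13*4) + (√(-1 - 8) - 37))*(-137) = ((3 + 16 + 2*64 + 52) + (√(-9) - 37))*(-137) = ((3 + 16 + 128 + 52) + (3*I - 37))*(-137) = (199 + (-37 + 3*I))*(-137) = (162 + 3*I)*(-137) = -22194 - 411*I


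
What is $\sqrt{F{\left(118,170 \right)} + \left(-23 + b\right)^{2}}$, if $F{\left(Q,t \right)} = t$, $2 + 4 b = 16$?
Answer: $\frac{\sqrt{2201}}{2} \approx 23.457$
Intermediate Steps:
$b = \frac{7}{2}$ ($b = - \frac{1}{2} + \frac{1}{4} \cdot 16 = - \frac{1}{2} + 4 = \frac{7}{2} \approx 3.5$)
$\sqrt{F{\left(118,170 \right)} + \left(-23 + b\right)^{2}} = \sqrt{170 + \left(-23 + \frac{7}{2}\right)^{2}} = \sqrt{170 + \left(- \frac{39}{2}\right)^{2}} = \sqrt{170 + \frac{1521}{4}} = \sqrt{\frac{2201}{4}} = \frac{\sqrt{2201}}{2}$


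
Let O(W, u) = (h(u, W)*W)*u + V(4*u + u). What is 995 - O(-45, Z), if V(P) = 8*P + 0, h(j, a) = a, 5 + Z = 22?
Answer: -34110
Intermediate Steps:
Z = 17 (Z = -5 + 22 = 17)
V(P) = 8*P
O(W, u) = 40*u + u*W**2 (O(W, u) = (W*W)*u + 8*(4*u + u) = W**2*u + 8*(5*u) = u*W**2 + 40*u = 40*u + u*W**2)
995 - O(-45, Z) = 995 - 17*(40 + (-45)**2) = 995 - 17*(40 + 2025) = 995 - 17*2065 = 995 - 1*35105 = 995 - 35105 = -34110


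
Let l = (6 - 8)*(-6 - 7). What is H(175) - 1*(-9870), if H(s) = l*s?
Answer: 14420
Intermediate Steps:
l = 26 (l = -2*(-13) = 26)
H(s) = 26*s
H(175) - 1*(-9870) = 26*175 - 1*(-9870) = 4550 + 9870 = 14420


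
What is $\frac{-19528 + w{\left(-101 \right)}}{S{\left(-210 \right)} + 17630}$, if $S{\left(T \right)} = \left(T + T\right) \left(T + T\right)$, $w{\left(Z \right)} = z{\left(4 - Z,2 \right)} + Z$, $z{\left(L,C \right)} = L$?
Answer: $- \frac{9762}{97015} \approx -0.10062$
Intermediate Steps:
$w{\left(Z \right)} = 4$ ($w{\left(Z \right)} = \left(4 - Z\right) + Z = 4$)
$S{\left(T \right)} = 4 T^{2}$ ($S{\left(T \right)} = 2 T 2 T = 4 T^{2}$)
$\frac{-19528 + w{\left(-101 \right)}}{S{\left(-210 \right)} + 17630} = \frac{-19528 + 4}{4 \left(-210\right)^{2} + 17630} = - \frac{19524}{4 \cdot 44100 + 17630} = - \frac{19524}{176400 + 17630} = - \frac{19524}{194030} = \left(-19524\right) \frac{1}{194030} = - \frac{9762}{97015}$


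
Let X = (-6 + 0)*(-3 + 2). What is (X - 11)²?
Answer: 25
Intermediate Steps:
X = 6 (X = -6*(-1) = 6)
(X - 11)² = (6 - 11)² = (-5)² = 25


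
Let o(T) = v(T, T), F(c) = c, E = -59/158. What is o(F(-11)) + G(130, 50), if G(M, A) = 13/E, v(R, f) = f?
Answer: -2703/59 ≈ -45.814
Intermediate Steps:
E = -59/158 (E = -59*1/158 = -59/158 ≈ -0.37342)
o(T) = T
G(M, A) = -2054/59 (G(M, A) = 13/(-59/158) = 13*(-158/59) = -2054/59)
o(F(-11)) + G(130, 50) = -11 - 2054/59 = -2703/59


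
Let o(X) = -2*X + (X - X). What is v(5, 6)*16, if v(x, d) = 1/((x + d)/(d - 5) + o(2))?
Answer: 16/7 ≈ 2.2857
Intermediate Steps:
o(X) = -2*X (o(X) = -2*X + 0 = -2*X)
v(x, d) = 1/(-4 + (d + x)/(-5 + d)) (v(x, d) = 1/((x + d)/(d - 5) - 2*2) = 1/((d + x)/(-5 + d) - 4) = 1/(-4 + (d + x)/(-5 + d)))
v(5, 6)*16 = ((-5 + 6)/(20 + 5 - 3*6))*16 = (1/(20 + 5 - 18))*16 = (1/7)*16 = ((⅐)*1)*16 = (⅐)*16 = 16/7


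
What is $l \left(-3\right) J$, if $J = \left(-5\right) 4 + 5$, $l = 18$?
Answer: $810$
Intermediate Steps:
$J = -15$ ($J = -20 + 5 = -15$)
$l \left(-3\right) J = 18 \left(-3\right) \left(-15\right) = \left(-54\right) \left(-15\right) = 810$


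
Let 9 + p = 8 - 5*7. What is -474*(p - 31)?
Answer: 31758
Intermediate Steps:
p = -36 (p = -9 + (8 - 5*7) = -9 + (8 - 35) = -9 - 27 = -36)
-474*(p - 31) = -474*(-36 - 31) = -474*(-67) = 31758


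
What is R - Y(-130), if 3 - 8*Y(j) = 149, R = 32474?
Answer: 129969/4 ≈ 32492.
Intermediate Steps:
Y(j) = -73/4 (Y(j) = 3/8 - ⅛*149 = 3/8 - 149/8 = -73/4)
R - Y(-130) = 32474 - 1*(-73/4) = 32474 + 73/4 = 129969/4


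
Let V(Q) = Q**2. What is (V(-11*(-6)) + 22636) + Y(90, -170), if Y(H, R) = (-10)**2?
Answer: 27092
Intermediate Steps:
Y(H, R) = 100
(V(-11*(-6)) + 22636) + Y(90, -170) = ((-11*(-6))**2 + 22636) + 100 = (66**2 + 22636) + 100 = (4356 + 22636) + 100 = 26992 + 100 = 27092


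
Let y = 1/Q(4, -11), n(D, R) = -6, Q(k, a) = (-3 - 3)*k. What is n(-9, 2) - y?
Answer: -143/24 ≈ -5.9583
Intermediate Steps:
Q(k, a) = -6*k
y = -1/24 (y = 1/(-6*4) = 1/(-24) = -1/24 ≈ -0.041667)
n(-9, 2) - y = -6 - 1*(-1/24) = -6 + 1/24 = -143/24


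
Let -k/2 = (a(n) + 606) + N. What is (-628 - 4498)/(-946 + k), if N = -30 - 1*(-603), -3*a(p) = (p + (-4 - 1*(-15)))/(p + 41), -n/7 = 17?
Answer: 33319/21470 ≈ 1.5519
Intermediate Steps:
n = -119 (n = -7*17 = -119)
a(p) = -(11 + p)/(3*(41 + p)) (a(p) = -(p + (-4 - 1*(-15)))/(3*(p + 41)) = -(p + (-4 + 15))/(3*(41 + p)) = -(p + 11)/(3*(41 + p)) = -(11 + p)/(3*(41 + p)))
N = 573 (N = -30 + 603 = 573)
k = -30642/13 (k = -2*(((-11 - 1*(-119))/(3*(41 - 119)) + 606) + 573) = -2*(((1/3)*(-11 + 119)/(-78) + 606) + 573) = -2*(((1/3)*(-1/78)*108 + 606) + 573) = -2*((-6/13 + 606) + 573) = -2*(7872/13 + 573) = -2*15321/13 = -30642/13 ≈ -2357.1)
(-628 - 4498)/(-946 + k) = (-628 - 4498)/(-946 - 30642/13) = -5126/(-42940/13) = -5126*(-13/42940) = 33319/21470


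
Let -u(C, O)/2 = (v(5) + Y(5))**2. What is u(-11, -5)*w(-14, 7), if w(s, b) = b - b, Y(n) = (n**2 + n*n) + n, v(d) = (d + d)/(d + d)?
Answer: 0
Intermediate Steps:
v(d) = 1 (v(d) = (2*d)/((2*d)) = (2*d)*(1/(2*d)) = 1)
Y(n) = n + 2*n**2 (Y(n) = (n**2 + n**2) + n = 2*n**2 + n = n + 2*n**2)
w(s, b) = 0
u(C, O) = -6272 (u(C, O) = -2*(1 + 5*(1 + 2*5))**2 = -2*(1 + 5*(1 + 10))**2 = -2*(1 + 5*11)**2 = -2*(1 + 55)**2 = -2*56**2 = -2*3136 = -6272)
u(-11, -5)*w(-14, 7) = -6272*0 = 0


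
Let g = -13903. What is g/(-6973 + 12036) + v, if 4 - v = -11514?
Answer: 58301731/5063 ≈ 11515.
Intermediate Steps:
v = 11518 (v = 4 - 1*(-11514) = 4 + 11514 = 11518)
g/(-6973 + 12036) + v = -13903/(-6973 + 12036) + 11518 = -13903/5063 + 11518 = 58301731/5063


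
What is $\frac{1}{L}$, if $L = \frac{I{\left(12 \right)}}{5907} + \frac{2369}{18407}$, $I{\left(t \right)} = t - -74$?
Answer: $\frac{108730149}{15576685} \approx 6.9803$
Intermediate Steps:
$I{\left(t \right)} = 74 + t$ ($I{\left(t \right)} = t + 74 = 74 + t$)
$L = \frac{15576685}{108730149}$ ($L = \frac{74 + 12}{5907} + \frac{2369}{18407} = 86 \cdot \frac{1}{5907} + 2369 \cdot \frac{1}{18407} = \frac{86}{5907} + \frac{2369}{18407} = \frac{15576685}{108730149} \approx 0.14326$)
$\frac{1}{L} = \frac{1}{\frac{15576685}{108730149}} = \frac{108730149}{15576685}$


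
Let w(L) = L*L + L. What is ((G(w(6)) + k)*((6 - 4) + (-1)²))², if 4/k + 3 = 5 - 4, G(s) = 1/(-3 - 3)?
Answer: 169/4 ≈ 42.250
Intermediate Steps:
w(L) = L + L² (w(L) = L² + L = L + L²)
G(s) = -⅙ (G(s) = 1/(-6) = -⅙)
k = -2 (k = 4/(-3 + (5 - 4)) = 4/(-3 + 1) = 4/(-2) = 4*(-½) = -2)
((G(w(6)) + k)*((6 - 4) + (-1)²))² = ((-⅙ - 2)*((6 - 4) + (-1)²))² = (-13*(2 + 1)/6)² = (-13/6*3)² = (-13/2)² = 169/4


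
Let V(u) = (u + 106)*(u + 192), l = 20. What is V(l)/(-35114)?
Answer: -13356/17557 ≈ -0.76072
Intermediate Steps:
V(u) = (106 + u)*(192 + u)
V(l)/(-35114) = (20352 + 20² + 298*20)/(-35114) = (20352 + 400 + 5960)*(-1/35114) = 26712*(-1/35114) = -13356/17557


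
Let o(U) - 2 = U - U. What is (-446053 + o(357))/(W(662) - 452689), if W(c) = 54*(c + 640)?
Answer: 446051/382381 ≈ 1.1665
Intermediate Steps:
W(c) = 34560 + 54*c (W(c) = 54*(640 + c) = 34560 + 54*c)
o(U) = 2 (o(U) = 2 + (U - U) = 2 + 0 = 2)
(-446053 + o(357))/(W(662) - 452689) = (-446053 + 2)/((34560 + 54*662) - 452689) = -446051/((34560 + 35748) - 452689) = -446051/(70308 - 452689) = -446051/(-382381) = -446051*(-1/382381) = 446051/382381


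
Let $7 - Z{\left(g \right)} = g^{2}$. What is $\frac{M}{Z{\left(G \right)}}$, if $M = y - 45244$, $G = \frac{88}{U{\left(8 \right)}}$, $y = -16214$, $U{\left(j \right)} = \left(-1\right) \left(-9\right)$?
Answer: $\frac{4978098}{7177} \approx 693.62$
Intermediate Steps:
$U{\left(j \right)} = 9$
$G = \frac{88}{9} \approx 9.7778$
$Z{\left(g \right)} = 7 - g^{2}$
$M = -61458$ ($M = -16214 - 45244 = -61458$)
$\frac{M}{Z{\left(G \right)}} = - \frac{61458}{7 - \left(\frac{88}{9}\right)^{2}} = - \frac{61458}{7 - \frac{7744}{81}} = - \frac{61458}{- \frac{7177}{81}} = \left(-61458\right) \left(- \frac{81}{7177}\right) = \frac{4978098}{7177}$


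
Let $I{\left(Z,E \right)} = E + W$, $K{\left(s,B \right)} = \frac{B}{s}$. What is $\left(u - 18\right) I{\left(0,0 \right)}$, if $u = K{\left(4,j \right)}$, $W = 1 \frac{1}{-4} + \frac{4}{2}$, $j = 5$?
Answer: $- \frac{469}{16} \approx -29.313$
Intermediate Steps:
$W = \frac{7}{4}$ ($W = 1 \left(- \frac{1}{4}\right) + 4 \cdot \frac{1}{2} = - \frac{1}{4} + 2 = \frac{7}{4} \approx 1.75$)
$u = \frac{5}{4} \approx 1.25$
$I{\left(Z,E \right)} = \frac{7}{4} + E$ ($I{\left(Z,E \right)} = E + \frac{7}{4} = \frac{7}{4} + E$)
$\left(u - 18\right) I{\left(0,0 \right)} = \left(\frac{5}{4} - 18\right) \left(\frac{7}{4} + 0\right) = \left(- \frac{67}{4}\right) \frac{7}{4} = - \frac{469}{16}$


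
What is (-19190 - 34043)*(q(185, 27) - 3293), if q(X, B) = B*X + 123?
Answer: -97150225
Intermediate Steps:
q(X, B) = 123 + B*X
(-19190 - 34043)*(q(185, 27) - 3293) = (-19190 - 34043)*((123 + 27*185) - 3293) = -53233*((123 + 4995) - 3293) = -53233*(5118 - 3293) = -53233*1825 = -97150225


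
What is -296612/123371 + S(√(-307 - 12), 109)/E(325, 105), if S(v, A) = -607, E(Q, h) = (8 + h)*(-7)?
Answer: -159733895/97586461 ≈ -1.6368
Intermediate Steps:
E(Q, h) = -56 - 7*h
-296612/123371 + S(√(-307 - 12), 109)/E(325, 105) = -296612/123371 - 607/(-56 - 7*105) = -296612*1/123371 - 607/(-56 - 735) = -296612/123371 - 607/(-791) = -296612/123371 - 607*(-1/791) = -296612/123371 + 607/791 = -159733895/97586461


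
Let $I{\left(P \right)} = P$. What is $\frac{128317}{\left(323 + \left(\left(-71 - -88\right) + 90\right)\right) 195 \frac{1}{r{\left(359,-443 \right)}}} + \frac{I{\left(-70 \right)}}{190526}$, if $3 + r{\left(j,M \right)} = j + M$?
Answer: $- \frac{50641855287}{380371550} \approx -133.14$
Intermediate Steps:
$r{\left(j,M \right)} = -3 + M + j$ ($r{\left(j,M \right)} = -3 + \left(j + M\right) = -3 + \left(M + j\right) = -3 + M + j$)
$\frac{128317}{\left(323 + \left(\left(-71 - -88\right) + 90\right)\right) 195 \frac{1}{r{\left(359,-443 \right)}}} + \frac{I{\left(-70 \right)}}{190526} = \frac{128317}{\left(323 + \left(\left(-71 - -88\right) + 90\right)\right) 195 \frac{1}{-3 - 443 + 359}} - \frac{70}{190526} = \frac{128317}{\left(323 + \left(\left(-71 + 88\right) + 90\right)\right) 195 \frac{1}{-87}} - \frac{5}{13609} = \frac{128317}{\left(323 + \left(17 + 90\right)\right) 195 \left(- \frac{1}{87}\right)} - \frac{5}{13609} = \frac{128317}{\left(323 + 107\right) 195 \left(- \frac{1}{87}\right)} - \frac{5}{13609} = \frac{128317}{430 \cdot 195 \left(- \frac{1}{87}\right)} - \frac{5}{13609} = \frac{128317}{83850 \left(- \frac{1}{87}\right)} - \frac{5}{13609} = \frac{128317}{- \frac{27950}{29}} - \frac{5}{13609} = 128317 \left(- \frac{29}{27950}\right) - \frac{5}{13609} = - \frac{3721193}{27950} - \frac{5}{13609} = - \frac{50641855287}{380371550}$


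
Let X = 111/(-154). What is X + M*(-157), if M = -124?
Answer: 2997961/154 ≈ 19467.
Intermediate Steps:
X = -111/154 (X = 111*(-1/154) = -111/154 ≈ -0.72078)
X + M*(-157) = -111/154 - 124*(-157) = -111/154 + 19468 = 2997961/154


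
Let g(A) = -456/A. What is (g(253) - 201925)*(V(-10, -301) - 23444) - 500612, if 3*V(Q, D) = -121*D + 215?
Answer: 573687931756/253 ≈ 2.2675e+9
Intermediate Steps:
V(Q, D) = 215/3 - 121*D/3 (V(Q, D) = (-121*D + 215)/3 = (215 - 121*D)/3 = 215/3 - 121*D/3)
(g(253) - 201925)*(V(-10, -301) - 23444) - 500612 = (-456/253 - 201925)*((215/3 - 121/3*(-301)) - 23444) - 500612 = (-456*1/253 - 201925)*((215/3 + 36421/3) - 23444) - 500612 = (-456/253 - 201925)*(12212 - 23444) - 500612 = -51087481/253*(-11232) - 500612 = 573814586592/253 - 500612 = 573687931756/253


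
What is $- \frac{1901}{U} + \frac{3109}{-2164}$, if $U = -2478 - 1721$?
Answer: $- \frac{8940927}{9086636} \approx -0.98396$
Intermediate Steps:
$U = -4199$
$- \frac{1901}{U} + \frac{3109}{-2164} = - \frac{1901}{-4199} + \frac{3109}{-2164} = \left(-1901\right) \left(- \frac{1}{4199}\right) + 3109 \left(- \frac{1}{2164}\right) = \frac{1901}{4199} - \frac{3109}{2164} = - \frac{8940927}{9086636}$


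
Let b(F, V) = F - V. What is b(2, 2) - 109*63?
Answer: -6867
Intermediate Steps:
b(2, 2) - 109*63 = (2 - 1*2) - 109*63 = (2 - 2) - 6867 = 0 - 6867 = -6867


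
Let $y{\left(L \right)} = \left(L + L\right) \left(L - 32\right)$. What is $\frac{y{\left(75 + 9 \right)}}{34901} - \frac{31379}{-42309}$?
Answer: $\frac{1464769903}{1476626409} \approx 0.99197$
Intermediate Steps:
$y{\left(L \right)} = 2 L \left(-32 + L\right)$
$\frac{y{\left(75 + 9 \right)}}{34901} - \frac{31379}{-42309} = \frac{2 \left(75 + 9\right) \left(-32 + \left(75 + 9\right)\right)}{34901} - \frac{31379}{-42309} = 2 \cdot 84 \left(-32 + 84\right) \frac{1}{34901} - - \frac{31379}{42309} = 2 \cdot 84 \cdot 52 \cdot \frac{1}{34901} + \frac{31379}{42309} = 8736 \cdot \frac{1}{34901} + \frac{31379}{42309} = \frac{8736}{34901} + \frac{31379}{42309} = \frac{1464769903}{1476626409}$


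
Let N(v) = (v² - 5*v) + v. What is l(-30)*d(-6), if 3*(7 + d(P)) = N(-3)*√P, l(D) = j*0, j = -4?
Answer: 0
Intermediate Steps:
N(v) = v² - 4*v
l(D) = 0 (l(D) = -4*0 = 0)
d(P) = -7 + 7*√P (d(P) = -7 + ((-3*(-4 - 3))*√P)/3 = -7 + ((-3*(-7))*√P)/3 = -7 + (21*√P)/3 = -7 + 7*√P)
l(-30)*d(-6) = 0*(-7 + 7*√(-6)) = 0*(-7 + 7*(I*√6)) = 0*(-7 + 7*I*√6) = 0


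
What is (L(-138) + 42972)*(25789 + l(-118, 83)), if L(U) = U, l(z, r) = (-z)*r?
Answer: 1524162222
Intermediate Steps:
l(z, r) = -r*z
(L(-138) + 42972)*(25789 + l(-118, 83)) = (-138 + 42972)*(25789 - 1*83*(-118)) = 42834*(25789 + 9794) = 42834*35583 = 1524162222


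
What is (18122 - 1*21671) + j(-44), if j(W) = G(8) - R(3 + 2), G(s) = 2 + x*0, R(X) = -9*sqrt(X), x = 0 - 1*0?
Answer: -3547 + 9*sqrt(5) ≈ -3526.9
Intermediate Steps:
x = 0 (x = 0 + 0 = 0)
G(s) = 2 (G(s) = 2 + 0*0 = 2 + 0 = 2)
j(W) = 2 + 9*sqrt(5) (j(W) = 2 - (-9)*sqrt(3 + 2) = 2 - (-9)*sqrt(5) = 2 + 9*sqrt(5))
(18122 - 1*21671) + j(-44) = (18122 - 1*21671) + (2 + 9*sqrt(5)) = (18122 - 21671) + (2 + 9*sqrt(5)) = -3549 + (2 + 9*sqrt(5)) = -3547 + 9*sqrt(5)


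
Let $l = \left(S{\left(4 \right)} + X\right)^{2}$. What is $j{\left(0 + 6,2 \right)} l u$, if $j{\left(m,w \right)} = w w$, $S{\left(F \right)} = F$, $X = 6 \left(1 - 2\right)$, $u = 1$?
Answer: $16$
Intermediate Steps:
$X = -6$ ($X = 6 \left(-1\right) = -6$)
$j{\left(m,w \right)} = w^{2}$
$l = 4$ ($l = \left(4 - 6\right)^{2} = \left(-2\right)^{2} = 4$)
$j{\left(0 + 6,2 \right)} l u = 2^{2} \cdot 4 \cdot 1 = 4 \cdot 4 \cdot 1 = 16 \cdot 1 = 16$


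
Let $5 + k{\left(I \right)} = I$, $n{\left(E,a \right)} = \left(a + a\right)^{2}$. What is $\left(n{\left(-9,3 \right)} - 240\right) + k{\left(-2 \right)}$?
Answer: $-211$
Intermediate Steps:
$n{\left(E,a \right)} = 4 a^{2}$ ($n{\left(E,a \right)} = \left(2 a\right)^{2} = 4 a^{2}$)
$k{\left(I \right)} = -5 + I$
$\left(n{\left(-9,3 \right)} - 240\right) + k{\left(-2 \right)} = \left(4 \cdot 3^{2} - 240\right) - 7 = \left(4 \cdot 9 - 240\right) - 7 = \left(36 - 240\right) - 7 = -204 - 7 = -211$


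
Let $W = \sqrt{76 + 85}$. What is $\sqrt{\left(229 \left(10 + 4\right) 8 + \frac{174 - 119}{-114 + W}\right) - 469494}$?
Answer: $\frac{\sqrt{-50598499 + 443846 \sqrt{161}}}{\sqrt{114 - \sqrt{161}}} \approx 666.22 i$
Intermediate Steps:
$W = \sqrt{161} \approx 12.689$
$\sqrt{\left(229 \left(10 + 4\right) 8 + \frac{174 - 119}{-114 + W}\right) - 469494} = \sqrt{\left(229 \left(10 + 4\right) 8 + \frac{174 - 119}{-114 + \sqrt{161}}\right) - 469494} = \sqrt{\left(229 \cdot 14 \cdot 8 + \frac{55}{-114 + \sqrt{161}}\right) - 469494} = \sqrt{\left(229 \cdot 112 + \frac{55}{-114 + \sqrt{161}}\right) - 469494} = \sqrt{\left(25648 + \frac{55}{-114 + \sqrt{161}}\right) - 469494} = \sqrt{-443846 + \frac{55}{-114 + \sqrt{161}}}$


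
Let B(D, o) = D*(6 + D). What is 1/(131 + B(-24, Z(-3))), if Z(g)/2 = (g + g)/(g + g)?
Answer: 1/563 ≈ 0.0017762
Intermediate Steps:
Z(g) = 2 (Z(g) = 2*((g + g)/(g + g)) = 2*((2*g)/((2*g))) = 2*((2*g)*(1/(2*g))) = 2*1 = 2)
1/(131 + B(-24, Z(-3))) = 1/(131 - 24*(6 - 24)) = 1/(131 - 24*(-18)) = 1/(131 + 432) = 1/563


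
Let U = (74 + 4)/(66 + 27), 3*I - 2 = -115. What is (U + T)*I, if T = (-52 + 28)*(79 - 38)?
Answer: 3444014/93 ≈ 37032.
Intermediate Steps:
I = -113/3 (I = 2/3 + (1/3)*(-115) = 2/3 - 115/3 = -113/3 ≈ -37.667)
T = -984 (T = -24*41 = -984)
U = 26/31 (U = 78/93 = 78*(1/93) = 26/31 ≈ 0.83871)
(U + T)*I = (26/31 - 984)*(-113/3) = -30478/31*(-113/3) = 3444014/93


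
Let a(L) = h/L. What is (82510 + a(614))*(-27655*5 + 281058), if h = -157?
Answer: 7233527135689/614 ≈ 1.1781e+10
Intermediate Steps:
a(L) = -157/L
(82510 + a(614))*(-27655*5 + 281058) = (82510 - 157/614)*(-27655*5 + 281058) = (82510 - 157*1/614)*(-138275 + 281058) = (82510 - 157/614)*142783 = (50660983/614)*142783 = 7233527135689/614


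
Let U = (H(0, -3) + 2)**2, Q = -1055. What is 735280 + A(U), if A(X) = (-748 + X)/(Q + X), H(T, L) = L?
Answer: 774985867/1054 ≈ 7.3528e+5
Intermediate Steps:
U = 1 (U = (-3 + 2)**2 = (-1)**2 = 1)
A(X) = (-748 + X)/(-1055 + X)
735280 + A(U) = 735280 + (-748 + 1)/(-1055 + 1) = 735280 - 747/(-1054) = 735280 - 1/1054*(-747) = 735280 + 747/1054 = 774985867/1054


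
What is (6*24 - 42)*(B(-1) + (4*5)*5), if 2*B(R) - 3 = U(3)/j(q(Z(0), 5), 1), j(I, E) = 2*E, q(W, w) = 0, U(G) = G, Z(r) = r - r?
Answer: 20859/2 ≈ 10430.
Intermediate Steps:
Z(r) = 0
B(R) = 9/4 (B(R) = 3/2 + (3/((2*1)))/2 = 3/2 + (3/2)/2 = 3/2 + (3*(1/2))/2 = 3/2 + (1/2)*(3/2) = 3/2 + 3/4 = 9/4)
(6*24 - 42)*(B(-1) + (4*5)*5) = (6*24 - 42)*(9/4 + (4*5)*5) = (144 - 42)*(9/4 + 20*5) = 102*(9/4 + 100) = 102*(409/4) = 20859/2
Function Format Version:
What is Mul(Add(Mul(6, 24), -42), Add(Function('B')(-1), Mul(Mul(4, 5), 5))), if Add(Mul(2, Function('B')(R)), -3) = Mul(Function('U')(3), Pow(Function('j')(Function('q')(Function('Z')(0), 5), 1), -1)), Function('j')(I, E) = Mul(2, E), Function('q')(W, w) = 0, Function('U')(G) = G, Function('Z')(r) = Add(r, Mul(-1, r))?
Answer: Rational(20859, 2) ≈ 10430.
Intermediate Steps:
Function('Z')(r) = 0
Function('B')(R) = Rational(9, 4) (Function('B')(R) = Add(Rational(3, 2), Mul(Rational(1, 2), Mul(3, Pow(Mul(2, 1), -1)))) = Add(Rational(3, 2), Mul(Rational(1, 2), Mul(3, Pow(2, -1)))) = Add(Rational(3, 2), Mul(Rational(1, 2), Mul(3, Rational(1, 2)))) = Add(Rational(3, 2), Mul(Rational(1, 2), Rational(3, 2))) = Add(Rational(3, 2), Rational(3, 4)) = Rational(9, 4))
Mul(Add(Mul(6, 24), -42), Add(Function('B')(-1), Mul(Mul(4, 5), 5))) = Mul(Add(Mul(6, 24), -42), Add(Rational(9, 4), Mul(Mul(4, 5), 5))) = Mul(Add(144, -42), Add(Rational(9, 4), Mul(20, 5))) = Mul(102, Add(Rational(9, 4), 100)) = Mul(102, Rational(409, 4)) = Rational(20859, 2)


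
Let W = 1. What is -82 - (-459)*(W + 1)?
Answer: 836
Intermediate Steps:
-82 - (-459)*(W + 1) = -82 - (-459)*(1 + 1) = -82 - (-459)*2 = -82 - 153*(-6) = -82 + 918 = 836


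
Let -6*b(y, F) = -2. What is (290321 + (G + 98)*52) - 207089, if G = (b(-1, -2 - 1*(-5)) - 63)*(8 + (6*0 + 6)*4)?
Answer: -47848/3 ≈ -15949.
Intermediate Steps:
b(y, F) = ⅓ (b(y, F) = -⅙*(-2) = ⅓)
G = -6016/3 (G = (⅓ - 63)*(8 + (6*0 + 6)*4) = -188*(8 + (0 + 6)*4)/3 = -188*(8 + 6*4)/3 = -188*(8 + 24)/3 = -188/3*32 = -6016/3 ≈ -2005.3)
(290321 + (G + 98)*52) - 207089 = (290321 + (-6016/3 + 98)*52) - 207089 = (290321 - 5722/3*52) - 207089 = (290321 - 297544/3) - 207089 = 573419/3 - 207089 = -47848/3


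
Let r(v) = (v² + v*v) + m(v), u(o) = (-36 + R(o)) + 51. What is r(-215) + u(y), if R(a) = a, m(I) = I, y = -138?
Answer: 92112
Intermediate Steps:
u(o) = 15 + o (u(o) = (-36 + o) + 51 = 15 + o)
r(v) = v + 2*v² (r(v) = (v² + v*v) + v = (v² + v²) + v = 2*v² + v = v + 2*v²)
r(-215) + u(y) = -215*(1 + 2*(-215)) + (15 - 138) = -215*(1 - 430) - 123 = -215*(-429) - 123 = 92235 - 123 = 92112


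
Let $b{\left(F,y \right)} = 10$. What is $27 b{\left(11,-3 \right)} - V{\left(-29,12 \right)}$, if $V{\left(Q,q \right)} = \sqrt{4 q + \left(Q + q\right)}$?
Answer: $270 - \sqrt{31} \approx 264.43$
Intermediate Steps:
$V{\left(Q,q \right)} = \sqrt{Q + 5 q}$
$27 b{\left(11,-3 \right)} - V{\left(-29,12 \right)} = 27 \cdot 10 - \sqrt{-29 + 5 \cdot 12} = 270 - \sqrt{-29 + 60} = 270 - \sqrt{31}$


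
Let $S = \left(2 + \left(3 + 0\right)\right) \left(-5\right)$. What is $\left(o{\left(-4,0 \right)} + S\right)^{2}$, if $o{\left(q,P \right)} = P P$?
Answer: $625$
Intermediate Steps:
$o{\left(q,P \right)} = P^{2}$
$S = -25$ ($S = \left(2 + 3\right) \left(-5\right) = 5 \left(-5\right) = -25$)
$\left(o{\left(-4,0 \right)} + S\right)^{2} = \left(0^{2} - 25\right)^{2} = \left(0 - 25\right)^{2} = \left(-25\right)^{2} = 625$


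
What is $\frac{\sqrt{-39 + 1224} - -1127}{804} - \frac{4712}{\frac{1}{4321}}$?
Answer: $- \frac{16369882681}{804} + \frac{\sqrt{1185}}{804} \approx -2.0361 \cdot 10^{7}$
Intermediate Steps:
$\frac{\sqrt{-39 + 1224} - -1127}{804} - \frac{4712}{\frac{1}{4321}} = \left(\sqrt{1185} + 1127\right) \frac{1}{804} - 4712 \frac{1}{\frac{1}{4321}} = \left(1127 + \sqrt{1185}\right) \frac{1}{804} - 20360552 = \left(\frac{1127}{804} + \frac{\sqrt{1185}}{804}\right) - 20360552 = - \frac{16369882681}{804} + \frac{\sqrt{1185}}{804}$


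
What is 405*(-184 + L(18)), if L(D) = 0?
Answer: -74520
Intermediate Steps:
405*(-184 + L(18)) = 405*(-184 + 0) = 405*(-184) = -74520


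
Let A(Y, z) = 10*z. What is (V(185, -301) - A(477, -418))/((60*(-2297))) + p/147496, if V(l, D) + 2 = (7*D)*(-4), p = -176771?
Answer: -2185159483/1693991560 ≈ -1.2899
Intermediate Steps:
V(l, D) = -2 - 28*D (V(l, D) = -2 + (7*D)*(-4) = -2 - 28*D)
(V(185, -301) - A(477, -418))/((60*(-2297))) + p/147496 = ((-2 - 28*(-301)) - 10*(-418))/((60*(-2297))) - 176771/147496 = ((-2 + 8428) - 1*(-4180))/(-137820) - 176771*1/147496 = (8426 + 4180)*(-1/137820) - 176771/147496 = 12606*(-1/137820) - 176771/147496 = -2101/22970 - 176771/147496 = -2185159483/1693991560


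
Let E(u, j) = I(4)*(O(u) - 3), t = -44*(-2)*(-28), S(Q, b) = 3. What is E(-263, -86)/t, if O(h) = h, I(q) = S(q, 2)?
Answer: 57/176 ≈ 0.32386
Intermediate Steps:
I(q) = 3
t = -2464 (t = 88*(-28) = -2464)
E(u, j) = -9 + 3*u (E(u, j) = 3*(u - 3) = 3*(-3 + u) = -9 + 3*u)
E(-263, -86)/t = (-9 + 3*(-263))/(-2464) = (-9 - 789)*(-1/2464) = -798*(-1/2464) = 57/176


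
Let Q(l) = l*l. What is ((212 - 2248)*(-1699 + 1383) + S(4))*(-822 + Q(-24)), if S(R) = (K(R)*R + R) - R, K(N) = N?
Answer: -158274432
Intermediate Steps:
Q(l) = l**2
S(R) = R**2 (S(R) = (R*R + R) - R = (R**2 + R) - R = (R + R**2) - R = R**2)
((212 - 2248)*(-1699 + 1383) + S(4))*(-822 + Q(-24)) = ((212 - 2248)*(-1699 + 1383) + 4**2)*(-822 + (-24)**2) = (-2036*(-316) + 16)*(-822 + 576) = (643376 + 16)*(-246) = 643392*(-246) = -158274432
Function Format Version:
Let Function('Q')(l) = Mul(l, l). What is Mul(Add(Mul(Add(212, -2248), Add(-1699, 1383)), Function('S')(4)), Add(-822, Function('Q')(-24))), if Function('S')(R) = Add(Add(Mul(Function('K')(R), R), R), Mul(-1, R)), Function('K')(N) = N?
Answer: -158274432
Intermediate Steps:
Function('Q')(l) = Pow(l, 2)
Function('S')(R) = Pow(R, 2) (Function('S')(R) = Add(Add(Mul(R, R), R), Mul(-1, R)) = Add(Add(Pow(R, 2), R), Mul(-1, R)) = Add(Add(R, Pow(R, 2)), Mul(-1, R)) = Pow(R, 2))
Mul(Add(Mul(Add(212, -2248), Add(-1699, 1383)), Function('S')(4)), Add(-822, Function('Q')(-24))) = Mul(Add(Mul(Add(212, -2248), Add(-1699, 1383)), Pow(4, 2)), Add(-822, Pow(-24, 2))) = Mul(Add(Mul(-2036, -316), 16), Add(-822, 576)) = Mul(Add(643376, 16), -246) = Mul(643392, -246) = -158274432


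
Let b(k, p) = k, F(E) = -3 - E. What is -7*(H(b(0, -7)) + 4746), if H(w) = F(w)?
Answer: -33201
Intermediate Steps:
H(w) = -3 - w
-7*(H(b(0, -7)) + 4746) = -7*((-3 - 1*0) + 4746) = -7*((-3 + 0) + 4746) = -7*(-3 + 4746) = -7*4743 = -33201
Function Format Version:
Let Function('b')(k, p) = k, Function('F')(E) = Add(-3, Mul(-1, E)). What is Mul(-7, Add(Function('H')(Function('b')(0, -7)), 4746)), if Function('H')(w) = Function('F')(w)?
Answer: -33201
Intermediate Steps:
Function('H')(w) = Add(-3, Mul(-1, w))
Mul(-7, Add(Function('H')(Function('b')(0, -7)), 4746)) = Mul(-7, Add(Add(-3, Mul(-1, 0)), 4746)) = Mul(-7, Add(Add(-3, 0), 4746)) = Mul(-7, Add(-3, 4746)) = Mul(-7, 4743) = -33201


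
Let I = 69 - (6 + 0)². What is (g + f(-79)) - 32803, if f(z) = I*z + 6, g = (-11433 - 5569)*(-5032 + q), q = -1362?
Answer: 108675384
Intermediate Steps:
I = 33 (I = 69 - 1*6² = 69 - 1*36 = 69 - 36 = 33)
g = 108710788 (g = (-11433 - 5569)*(-5032 - 1362) = -17002*(-6394) = 108710788)
f(z) = 6 + 33*z (f(z) = 33*z + 6 = 6 + 33*z)
(g + f(-79)) - 32803 = (108710788 + (6 + 33*(-79))) - 32803 = (108710788 + (6 - 2607)) - 32803 = (108710788 - 2601) - 32803 = 108708187 - 32803 = 108675384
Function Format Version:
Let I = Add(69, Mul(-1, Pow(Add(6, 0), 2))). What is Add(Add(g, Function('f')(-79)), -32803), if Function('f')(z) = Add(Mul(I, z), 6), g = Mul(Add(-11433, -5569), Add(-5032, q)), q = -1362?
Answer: 108675384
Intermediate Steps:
I = 33 (I = Add(69, Mul(-1, Pow(6, 2))) = Add(69, Mul(-1, 36)) = Add(69, -36) = 33)
g = 108710788 (g = Mul(Add(-11433, -5569), Add(-5032, -1362)) = Mul(-17002, -6394) = 108710788)
Function('f')(z) = Add(6, Mul(33, z)) (Function('f')(z) = Add(Mul(33, z), 6) = Add(6, Mul(33, z)))
Add(Add(g, Function('f')(-79)), -32803) = Add(Add(108710788, Add(6, Mul(33, -79))), -32803) = Add(Add(108710788, Add(6, -2607)), -32803) = Add(Add(108710788, -2601), -32803) = Add(108708187, -32803) = 108675384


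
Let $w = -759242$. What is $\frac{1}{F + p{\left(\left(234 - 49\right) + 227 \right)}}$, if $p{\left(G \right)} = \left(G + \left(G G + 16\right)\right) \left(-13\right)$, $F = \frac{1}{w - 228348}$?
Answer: $- \frac{987590}{2184782151241} \approx -4.5203 \cdot 10^{-7}$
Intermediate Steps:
$F = - \frac{1}{987590}$ ($F = \frac{1}{-759242 - 228348} = \frac{1}{-987590} = - \frac{1}{987590} \approx -1.0126 \cdot 10^{-6}$)
$p{\left(G \right)} = -208 - 13 G - 13 G^{2}$ ($p{\left(G \right)} = \left(G + \left(G^{2} + 16\right)\right) \left(-13\right) = \left(G + \left(16 + G^{2}\right)\right) \left(-13\right) = \left(16 + G + G^{2}\right) \left(-13\right) = -208 - 13 G - 13 G^{2}$)
$\frac{1}{F + p{\left(\left(234 - 49\right) + 227 \right)}} = \frac{1}{- \frac{1}{987590} - \left(208 + 13 \left(\left(234 - 49\right) + 227\right)^{2} + 13 \left(\left(234 - 49\right) + 227\right)\right)} = \frac{1}{- \frac{1}{987590} - \left(208 + 13 \left(185 + 227\right)^{2} + 13 \left(185 + 227\right)\right)} = \frac{1}{- \frac{1}{987590} - \left(5564 + 2206672\right)} = \frac{1}{- \frac{1}{987590} - 2212236} = \frac{1}{- \frac{2184782151241}{987590}} = - \frac{987590}{2184782151241}$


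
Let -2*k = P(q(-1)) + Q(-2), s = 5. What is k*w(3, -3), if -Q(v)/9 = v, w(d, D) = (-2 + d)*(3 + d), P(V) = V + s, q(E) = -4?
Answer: -57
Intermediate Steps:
P(V) = 5 + V (P(V) = V + 5 = 5 + V)
Q(v) = -9*v
k = -19/2 (k = -((5 - 4) - 9*(-2))/2 = -(1 + 18)/2 = -½*19 = -19/2 ≈ -9.5000)
k*w(3, -3) = -19*(-6 + 3 + 3²)/2 = -19*(-6 + 3 + 9)/2 = -19/2*6 = -57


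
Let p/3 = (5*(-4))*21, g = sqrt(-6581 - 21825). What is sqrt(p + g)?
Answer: sqrt(-1260 + I*sqrt(28406)) ≈ 2.3688 + 35.575*I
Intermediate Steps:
g = I*sqrt(28406) (g = sqrt(-28406) = I*sqrt(28406) ≈ 168.54*I)
p = -1260 (p = 3*((5*(-4))*21) = 3*(-20*21) = 3*(-420) = -1260)
sqrt(p + g) = sqrt(-1260 + I*sqrt(28406))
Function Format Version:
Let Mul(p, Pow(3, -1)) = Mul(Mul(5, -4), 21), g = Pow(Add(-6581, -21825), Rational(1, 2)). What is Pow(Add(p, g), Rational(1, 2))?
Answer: Pow(Add(-1260, Mul(I, Pow(28406, Rational(1, 2)))), Rational(1, 2)) ≈ Add(2.3688, Mul(35.575, I))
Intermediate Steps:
g = Mul(I, Pow(28406, Rational(1, 2))) (g = Pow(-28406, Rational(1, 2)) = Mul(I, Pow(28406, Rational(1, 2))) ≈ Mul(168.54, I))
p = -1260 (p = Mul(3, Mul(Mul(5, -4), 21)) = Mul(3, Mul(-20, 21)) = Mul(3, -420) = -1260)
Pow(Add(p, g), Rational(1, 2)) = Pow(Add(-1260, Mul(I, Pow(28406, Rational(1, 2)))), Rational(1, 2))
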